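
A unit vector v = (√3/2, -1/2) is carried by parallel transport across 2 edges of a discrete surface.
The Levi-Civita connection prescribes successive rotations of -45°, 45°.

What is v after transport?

Total rotation: (-45°) + 45° = 0°. Final vector: (0.8660, -0.5000)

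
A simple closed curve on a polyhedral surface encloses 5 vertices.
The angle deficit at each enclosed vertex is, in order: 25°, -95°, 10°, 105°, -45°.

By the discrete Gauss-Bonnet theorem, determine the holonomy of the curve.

Holonomy = total enclosed curvature = 25° + (-95°) + 10° + 105° + (-45°) = 0°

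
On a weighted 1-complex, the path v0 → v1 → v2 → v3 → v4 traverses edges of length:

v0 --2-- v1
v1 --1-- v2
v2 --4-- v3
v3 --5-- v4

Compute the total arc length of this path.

Arc length = 2 + 1 + 4 + 5 = 12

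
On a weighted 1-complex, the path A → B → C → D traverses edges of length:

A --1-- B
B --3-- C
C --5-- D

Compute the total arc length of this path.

Arc length = 1 + 3 + 5 = 9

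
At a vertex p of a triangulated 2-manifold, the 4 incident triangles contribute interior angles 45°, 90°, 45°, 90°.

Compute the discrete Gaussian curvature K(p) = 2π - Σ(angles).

Sum of angles = 270°. K = 360° - 270° = 90° = π/2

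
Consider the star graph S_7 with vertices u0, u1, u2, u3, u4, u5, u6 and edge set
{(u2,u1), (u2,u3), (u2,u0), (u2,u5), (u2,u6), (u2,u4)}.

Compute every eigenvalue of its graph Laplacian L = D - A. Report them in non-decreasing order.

The star S_7 is the complete bipartite graph K_{1,6} (one hub of degree 6, 6 leaves of degree 1). The Laplacian spectrum of K_{p,q} is 0, p (multiplicity q−1), q (multiplicity p−1), p+q. With p = 1, q = 6: 0 once, 1 with multiplicity 5, and 7 once. (Check: trace L = sum of degrees = 12 = 5·1 + 7.)
Laplacian eigenvalues (increasing order): [0.0, 1.0, 1.0, 1.0, 1.0, 1.0, 7.0]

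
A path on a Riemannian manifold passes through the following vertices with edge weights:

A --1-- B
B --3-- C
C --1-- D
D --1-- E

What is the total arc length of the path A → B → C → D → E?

Arc length = 1 + 3 + 1 + 1 = 6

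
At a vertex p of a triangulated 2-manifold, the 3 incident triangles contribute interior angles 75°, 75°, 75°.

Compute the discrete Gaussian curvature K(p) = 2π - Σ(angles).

Sum of angles = 225°. K = 360° - 225° = 135°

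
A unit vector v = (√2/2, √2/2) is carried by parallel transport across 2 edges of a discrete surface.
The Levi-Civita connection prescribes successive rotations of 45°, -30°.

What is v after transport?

Total rotation: 45° + (-30°) = 15°. Final vector: (0.5000, 0.8660)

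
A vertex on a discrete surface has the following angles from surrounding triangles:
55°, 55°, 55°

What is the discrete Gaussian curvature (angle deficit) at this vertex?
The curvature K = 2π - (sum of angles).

Sum of angles = 165°. K = 360° - 165° = 195° = 13π/12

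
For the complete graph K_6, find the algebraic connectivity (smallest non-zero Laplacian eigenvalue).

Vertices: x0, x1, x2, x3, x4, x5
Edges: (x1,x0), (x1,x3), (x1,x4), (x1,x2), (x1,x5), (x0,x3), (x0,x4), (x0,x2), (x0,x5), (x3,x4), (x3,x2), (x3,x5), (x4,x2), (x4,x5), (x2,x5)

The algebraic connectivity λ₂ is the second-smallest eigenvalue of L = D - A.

For the complete graph K_n, L = nI − J (J = all-ones matrix). J has eigenvalues n (once, eigenvector 𝟙) and 0 (multiplicity n−1), so L has eigenvalues 0 (once) and n (multiplicity n−1). Here n = 6: eigenvalue 0 once and 6 with multiplicity 5.
Laplacian eigenvalues: [0.0, 6.0, 6.0, 6.0, 6.0, 6.0]. Algebraic connectivity (smallest non-zero eigenvalue) = 6.0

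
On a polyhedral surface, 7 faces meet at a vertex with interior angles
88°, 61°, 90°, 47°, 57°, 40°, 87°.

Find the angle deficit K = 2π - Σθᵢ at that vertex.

Sum of angles = 470°. K = 360° - 470° = -110° = -11π/18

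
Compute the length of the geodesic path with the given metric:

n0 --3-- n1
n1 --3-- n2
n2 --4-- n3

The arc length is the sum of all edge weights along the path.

Arc length = 3 + 3 + 4 = 10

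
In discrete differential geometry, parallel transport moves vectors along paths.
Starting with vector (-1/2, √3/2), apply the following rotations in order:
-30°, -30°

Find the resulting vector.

Total rotation: (-30°) + (-30°) = -60°. Final vector: (0.5000, 0.8660)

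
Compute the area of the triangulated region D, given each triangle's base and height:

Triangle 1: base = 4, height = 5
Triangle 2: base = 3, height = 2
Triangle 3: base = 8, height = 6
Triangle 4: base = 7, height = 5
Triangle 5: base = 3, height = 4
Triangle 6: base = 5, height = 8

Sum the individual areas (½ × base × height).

(1/2)×4×5 + (1/2)×3×2 + (1/2)×8×6 + (1/2)×7×5 + (1/2)×3×4 + (1/2)×5×8 = 80.5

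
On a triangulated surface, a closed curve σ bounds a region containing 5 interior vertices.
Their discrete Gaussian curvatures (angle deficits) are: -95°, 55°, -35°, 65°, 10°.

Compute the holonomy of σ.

Holonomy = total enclosed curvature = (-95°) + 55° + (-35°) + 65° + 10° = 0°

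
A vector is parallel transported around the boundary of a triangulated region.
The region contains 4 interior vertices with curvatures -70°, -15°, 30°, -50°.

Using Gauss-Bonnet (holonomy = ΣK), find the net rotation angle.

Holonomy = total enclosed curvature = (-70°) + (-15°) + 30° + (-50°) = -105°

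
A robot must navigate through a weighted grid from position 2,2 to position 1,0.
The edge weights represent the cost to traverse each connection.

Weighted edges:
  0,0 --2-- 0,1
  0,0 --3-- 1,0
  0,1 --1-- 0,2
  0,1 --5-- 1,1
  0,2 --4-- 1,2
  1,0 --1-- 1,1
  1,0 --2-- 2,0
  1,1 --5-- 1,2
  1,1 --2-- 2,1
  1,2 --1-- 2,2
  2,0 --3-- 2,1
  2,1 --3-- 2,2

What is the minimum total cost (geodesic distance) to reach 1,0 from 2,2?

Shortest path: 2,2 → 2,1 → 1,1 → 1,0, total weight = 6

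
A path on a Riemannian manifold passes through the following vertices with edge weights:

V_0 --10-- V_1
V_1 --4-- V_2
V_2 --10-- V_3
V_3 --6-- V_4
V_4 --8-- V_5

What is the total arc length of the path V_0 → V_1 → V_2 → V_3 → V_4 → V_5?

Arc length = 10 + 4 + 10 + 6 + 8 = 38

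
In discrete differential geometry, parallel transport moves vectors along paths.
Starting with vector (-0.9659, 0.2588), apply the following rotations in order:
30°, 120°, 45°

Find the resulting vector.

Total rotation: 30° + 120° + 45° = 195° ≡ -165° (mod 360°). Final vector: (1, 0)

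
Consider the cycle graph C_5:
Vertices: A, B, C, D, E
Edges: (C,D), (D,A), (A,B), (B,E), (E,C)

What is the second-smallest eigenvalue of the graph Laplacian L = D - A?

The cycle graph C_n has Laplacian eigenvalues λ_k = 2 − 2cos(2πk/n), k = 0, 1, …, n−1. Here n = 5:
k=0: 2 − 2cos(0) = 0.0; k=1: 2 − 2cos(2π/5) = 1.382; k=2: 2 − 2cos(4π/5) = 3.618; k=3: 2 − 2cos(6π/5) = 3.618; k=4: 2 − 2cos(8π/5) = 1.382.
Laplacian eigenvalues: [0.0, 1.382, 1.382, 3.618, 3.618]. Algebraic connectivity (smallest non-zero eigenvalue) = 1.382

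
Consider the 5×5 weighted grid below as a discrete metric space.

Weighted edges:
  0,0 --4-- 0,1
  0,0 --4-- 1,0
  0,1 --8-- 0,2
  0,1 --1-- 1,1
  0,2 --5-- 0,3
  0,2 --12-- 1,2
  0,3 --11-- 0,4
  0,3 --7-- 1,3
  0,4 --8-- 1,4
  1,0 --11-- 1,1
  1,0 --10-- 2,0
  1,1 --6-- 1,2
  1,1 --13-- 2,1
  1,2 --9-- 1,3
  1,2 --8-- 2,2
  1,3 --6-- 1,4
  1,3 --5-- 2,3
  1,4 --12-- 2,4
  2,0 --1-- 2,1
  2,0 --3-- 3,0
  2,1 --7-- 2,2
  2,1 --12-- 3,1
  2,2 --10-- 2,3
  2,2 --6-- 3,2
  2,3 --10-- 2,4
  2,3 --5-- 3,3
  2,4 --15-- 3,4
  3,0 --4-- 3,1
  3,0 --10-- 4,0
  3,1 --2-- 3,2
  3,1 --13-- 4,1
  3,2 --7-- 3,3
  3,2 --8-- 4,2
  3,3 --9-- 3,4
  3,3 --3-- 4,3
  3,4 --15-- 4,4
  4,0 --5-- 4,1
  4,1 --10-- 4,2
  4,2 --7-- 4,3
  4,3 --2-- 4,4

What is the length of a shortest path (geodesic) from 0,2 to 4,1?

Shortest path: 0,2 → 1,2 → 2,2 → 3,2 → 3,1 → 4,1, total weight = 41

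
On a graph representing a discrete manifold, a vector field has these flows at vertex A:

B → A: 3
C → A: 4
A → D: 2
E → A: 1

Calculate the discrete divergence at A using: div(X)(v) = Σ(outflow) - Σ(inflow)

Divergence = sum of outgoing flows = (-3) + (-4) + 2 + (-1) = -6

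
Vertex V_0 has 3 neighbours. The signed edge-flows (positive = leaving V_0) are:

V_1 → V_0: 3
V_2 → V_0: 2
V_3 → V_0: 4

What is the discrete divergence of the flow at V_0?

Divergence = sum of outgoing flows = (-3) + (-2) + (-4) = -9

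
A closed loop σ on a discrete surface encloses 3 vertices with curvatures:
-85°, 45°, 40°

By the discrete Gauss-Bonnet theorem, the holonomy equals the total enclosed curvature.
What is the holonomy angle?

Holonomy = total enclosed curvature = (-85°) + 45° + 40° = 0°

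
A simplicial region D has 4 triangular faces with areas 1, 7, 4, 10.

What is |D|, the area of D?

1 + 7 + 4 + 10 = 22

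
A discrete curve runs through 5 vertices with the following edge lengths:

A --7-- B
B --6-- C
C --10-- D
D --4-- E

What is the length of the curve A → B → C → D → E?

Arc length = 7 + 6 + 10 + 4 = 27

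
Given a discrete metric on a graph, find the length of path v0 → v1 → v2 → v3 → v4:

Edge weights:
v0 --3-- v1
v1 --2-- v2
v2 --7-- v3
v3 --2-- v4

Arc length = 3 + 2 + 7 + 2 = 14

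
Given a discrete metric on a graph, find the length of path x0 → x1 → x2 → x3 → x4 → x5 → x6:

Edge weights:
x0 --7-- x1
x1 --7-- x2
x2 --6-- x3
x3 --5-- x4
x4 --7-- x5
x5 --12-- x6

Arc length = 7 + 7 + 6 + 5 + 7 + 12 = 44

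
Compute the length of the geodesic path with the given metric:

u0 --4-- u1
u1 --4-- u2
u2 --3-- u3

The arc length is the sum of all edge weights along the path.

Arc length = 4 + 4 + 3 = 11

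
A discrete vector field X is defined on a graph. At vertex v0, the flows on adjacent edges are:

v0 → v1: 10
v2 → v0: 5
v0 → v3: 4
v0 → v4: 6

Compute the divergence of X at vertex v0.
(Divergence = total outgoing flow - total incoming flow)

Divergence = sum of outgoing flows = 10 + (-5) + 4 + 6 = 15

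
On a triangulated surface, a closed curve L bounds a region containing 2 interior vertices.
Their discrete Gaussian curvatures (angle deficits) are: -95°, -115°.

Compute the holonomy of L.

Holonomy = total enclosed curvature = (-95°) + (-115°) = -210°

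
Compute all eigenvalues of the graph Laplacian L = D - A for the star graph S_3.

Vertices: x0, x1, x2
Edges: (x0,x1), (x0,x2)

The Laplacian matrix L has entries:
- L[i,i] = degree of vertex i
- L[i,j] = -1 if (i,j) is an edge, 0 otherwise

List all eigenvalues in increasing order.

The star S_3 is the complete bipartite graph K_{1,2} (one hub of degree 2, 2 leaves of degree 1). The Laplacian spectrum of K_{p,q} is 0, p (multiplicity q−1), q (multiplicity p−1), p+q. With p = 1, q = 2: 0 once, 1 with multiplicity 1, and 3 once. (Check: trace L = sum of degrees = 4 = 1·1 + 3.)
Laplacian eigenvalues (increasing order): [0.0, 1.0, 3.0]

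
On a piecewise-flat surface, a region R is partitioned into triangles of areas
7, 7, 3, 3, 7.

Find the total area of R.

7 + 7 + 3 + 3 + 7 = 27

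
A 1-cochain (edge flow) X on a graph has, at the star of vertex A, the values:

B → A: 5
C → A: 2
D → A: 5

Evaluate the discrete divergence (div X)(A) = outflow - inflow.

Divergence = sum of outgoing flows = (-5) + (-2) + (-5) = -12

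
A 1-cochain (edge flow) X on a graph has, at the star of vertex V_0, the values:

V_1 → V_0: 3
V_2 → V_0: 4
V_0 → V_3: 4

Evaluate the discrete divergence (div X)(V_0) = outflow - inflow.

Divergence = sum of outgoing flows = (-3) + (-4) + 4 = -3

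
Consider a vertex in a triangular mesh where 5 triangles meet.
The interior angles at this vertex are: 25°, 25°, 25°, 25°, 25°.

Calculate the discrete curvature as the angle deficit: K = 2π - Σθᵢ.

Sum of angles = 125°. K = 360° - 125° = 235°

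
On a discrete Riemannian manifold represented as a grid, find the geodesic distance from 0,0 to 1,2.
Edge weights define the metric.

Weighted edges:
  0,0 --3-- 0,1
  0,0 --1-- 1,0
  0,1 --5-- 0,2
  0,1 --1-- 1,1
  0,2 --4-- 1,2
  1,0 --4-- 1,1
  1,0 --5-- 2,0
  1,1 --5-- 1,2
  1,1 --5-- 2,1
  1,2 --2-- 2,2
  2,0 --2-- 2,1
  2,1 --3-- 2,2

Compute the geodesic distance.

Shortest path: 0,0 → 0,1 → 1,1 → 1,2, total weight = 9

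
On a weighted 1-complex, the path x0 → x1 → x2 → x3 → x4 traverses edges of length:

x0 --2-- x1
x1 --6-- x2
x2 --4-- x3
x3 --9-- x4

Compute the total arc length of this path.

Arc length = 2 + 6 + 4 + 9 = 21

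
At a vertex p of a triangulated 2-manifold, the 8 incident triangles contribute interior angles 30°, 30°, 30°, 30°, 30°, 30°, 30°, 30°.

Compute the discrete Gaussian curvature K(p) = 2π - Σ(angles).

Sum of angles = 240°. K = 360° - 240° = 120°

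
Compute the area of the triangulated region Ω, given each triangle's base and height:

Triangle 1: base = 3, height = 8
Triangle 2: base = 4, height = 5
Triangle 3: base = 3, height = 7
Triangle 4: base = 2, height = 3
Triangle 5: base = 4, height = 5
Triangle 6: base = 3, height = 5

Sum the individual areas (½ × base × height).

(1/2)×3×8 + (1/2)×4×5 + (1/2)×3×7 + (1/2)×2×3 + (1/2)×4×5 + (1/2)×3×5 = 53.0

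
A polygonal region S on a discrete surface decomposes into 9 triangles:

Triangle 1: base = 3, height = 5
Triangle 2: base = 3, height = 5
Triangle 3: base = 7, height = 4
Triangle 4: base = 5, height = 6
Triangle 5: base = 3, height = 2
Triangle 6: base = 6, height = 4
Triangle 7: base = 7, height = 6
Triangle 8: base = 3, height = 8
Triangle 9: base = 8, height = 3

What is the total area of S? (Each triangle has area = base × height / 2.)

(1/2)×3×5 + (1/2)×3×5 + (1/2)×7×4 + (1/2)×5×6 + (1/2)×3×2 + (1/2)×6×4 + (1/2)×7×6 + (1/2)×3×8 + (1/2)×8×3 = 104.0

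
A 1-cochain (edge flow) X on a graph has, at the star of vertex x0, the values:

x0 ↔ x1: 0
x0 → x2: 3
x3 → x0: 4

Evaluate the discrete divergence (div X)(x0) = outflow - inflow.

Divergence = sum of outgoing flows = 0 + 3 + (-4) = -1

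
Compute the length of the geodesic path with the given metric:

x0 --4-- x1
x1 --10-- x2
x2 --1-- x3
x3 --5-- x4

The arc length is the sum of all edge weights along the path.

Arc length = 4 + 10 + 1 + 5 = 20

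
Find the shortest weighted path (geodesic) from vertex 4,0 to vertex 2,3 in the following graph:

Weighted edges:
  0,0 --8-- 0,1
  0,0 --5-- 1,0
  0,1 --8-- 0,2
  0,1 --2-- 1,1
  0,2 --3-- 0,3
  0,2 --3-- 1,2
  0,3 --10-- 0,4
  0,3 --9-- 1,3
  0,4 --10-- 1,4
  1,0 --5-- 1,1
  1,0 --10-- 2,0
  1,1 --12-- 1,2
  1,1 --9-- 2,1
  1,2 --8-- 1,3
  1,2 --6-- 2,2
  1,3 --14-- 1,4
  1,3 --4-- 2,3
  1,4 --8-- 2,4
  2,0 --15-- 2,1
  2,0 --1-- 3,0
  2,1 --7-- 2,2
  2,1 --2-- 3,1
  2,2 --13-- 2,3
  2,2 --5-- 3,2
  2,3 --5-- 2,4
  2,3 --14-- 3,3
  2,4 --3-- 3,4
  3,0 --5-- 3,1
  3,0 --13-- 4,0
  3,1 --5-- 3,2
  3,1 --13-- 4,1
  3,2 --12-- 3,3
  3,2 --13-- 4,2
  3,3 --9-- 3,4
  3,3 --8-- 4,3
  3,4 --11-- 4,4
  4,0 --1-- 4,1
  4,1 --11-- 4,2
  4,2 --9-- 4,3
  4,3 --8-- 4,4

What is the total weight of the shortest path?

Shortest path: 4,0 → 4,1 → 3,1 → 2,1 → 2,2 → 2,3, total weight = 36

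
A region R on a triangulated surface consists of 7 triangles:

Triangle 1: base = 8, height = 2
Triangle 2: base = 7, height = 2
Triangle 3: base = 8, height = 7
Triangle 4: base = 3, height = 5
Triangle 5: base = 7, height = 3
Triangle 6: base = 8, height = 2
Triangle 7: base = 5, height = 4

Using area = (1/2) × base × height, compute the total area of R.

(1/2)×8×2 + (1/2)×7×2 + (1/2)×8×7 + (1/2)×3×5 + (1/2)×7×3 + (1/2)×8×2 + (1/2)×5×4 = 79.0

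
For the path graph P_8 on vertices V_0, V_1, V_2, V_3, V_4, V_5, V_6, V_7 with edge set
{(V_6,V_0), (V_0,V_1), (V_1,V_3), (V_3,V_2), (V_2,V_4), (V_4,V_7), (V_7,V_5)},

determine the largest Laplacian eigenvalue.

The path graph P_n has Laplacian eigenvalues λ_k = 2 − 2cos(kπ/n), k = 0, 1, …, n−1. Here n = 8:
k=0: 2 − 2cos(0) = 0.0; k=1: 2 − 2cos(π/8) = 0.1522; k=2: 2 − 2cos(π/4) = 0.5858; k=3: 2 − 2cos(3π/8) = 1.2346; k=4: 2 − 2cos(π/2) = 2.0; k=5: 2 − 2cos(5π/8) = 2.7654; k=6: 2 − 2cos(3π/4) = 3.4142; k=7: 2 − 2cos(7π/8) = 3.8478.
Laplacian eigenvalues: [0.0, 0.1522, 0.5858, 1.2346, 2.0, 2.7654, 3.4142, 3.8478]. Largest eigenvalue (spectral radius) = 3.8478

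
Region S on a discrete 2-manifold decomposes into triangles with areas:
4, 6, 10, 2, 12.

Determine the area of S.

4 + 6 + 10 + 2 + 12 = 34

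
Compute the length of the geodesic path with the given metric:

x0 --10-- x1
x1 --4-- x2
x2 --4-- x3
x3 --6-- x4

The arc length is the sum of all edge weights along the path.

Arc length = 10 + 4 + 4 + 6 = 24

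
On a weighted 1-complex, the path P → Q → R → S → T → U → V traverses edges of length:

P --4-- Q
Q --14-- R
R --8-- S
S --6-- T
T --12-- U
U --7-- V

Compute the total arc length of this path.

Arc length = 4 + 14 + 8 + 6 + 12 + 7 = 51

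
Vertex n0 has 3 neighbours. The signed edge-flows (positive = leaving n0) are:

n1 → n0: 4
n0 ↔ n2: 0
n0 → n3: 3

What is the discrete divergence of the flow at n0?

Divergence = sum of outgoing flows = (-4) + 0 + 3 = -1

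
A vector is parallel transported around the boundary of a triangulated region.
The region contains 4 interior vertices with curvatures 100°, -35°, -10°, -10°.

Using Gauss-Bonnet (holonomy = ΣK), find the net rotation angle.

Holonomy = total enclosed curvature = 100° + (-35°) + (-10°) + (-10°) = 45°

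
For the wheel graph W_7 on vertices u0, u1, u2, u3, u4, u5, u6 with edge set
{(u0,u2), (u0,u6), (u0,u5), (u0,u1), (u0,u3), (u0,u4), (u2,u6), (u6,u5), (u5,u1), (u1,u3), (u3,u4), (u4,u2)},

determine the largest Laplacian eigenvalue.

The wheel W_7 is the join K_1 ∨ C_6 (a hub joined to every vertex of a cycle of length 6). For a join G ∨ H (G on p vertices, H on q vertices) the Laplacian spectrum is 0, p+q, the eigenvalues of L(G) other than one 0 each shifted by +q, and the eigenvalues of L(H) other than one 0 each shifted by +p. With G = K_1 (p = 1, nothing left after dropping its 0) and H = C_6 (q = 6, eigenvalues 2 − 2cos(2πk/6), k = 0, …, 5; drop k = 0), the spectrum of W_7 is 0, 7, and 1 + (2 − 2cos(2πk/6)) = 3 − 2cos(2πk/6) for k = 1, …, 5:
k=1: 3 − 2cos(π/3) = 2.0; k=2: 3 − 2cos(2π/3) = 4.0; k=3: 3 − 2cos(π) = 5.0; k=4: 3 − 2cos(4π/3) = 4.0; k=5: 3 − 2cos(5π/3) = 2.0.
Laplacian eigenvalues: [0.0, 2.0, 2.0, 4.0, 4.0, 5.0, 7.0]. Largest eigenvalue (spectral radius) = 7.0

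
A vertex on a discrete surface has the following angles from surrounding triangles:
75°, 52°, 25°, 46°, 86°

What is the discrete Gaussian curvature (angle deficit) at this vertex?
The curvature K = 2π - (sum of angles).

Sum of angles = 284°. K = 360° - 284° = 76° = 19π/45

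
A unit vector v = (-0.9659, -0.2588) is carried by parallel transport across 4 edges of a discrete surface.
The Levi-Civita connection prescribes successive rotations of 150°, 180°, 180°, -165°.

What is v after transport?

Total rotation: 150° + 180° + 180° + (-165°) = 345° ≡ -15° (mod 360°). Final vector: (-1, 0)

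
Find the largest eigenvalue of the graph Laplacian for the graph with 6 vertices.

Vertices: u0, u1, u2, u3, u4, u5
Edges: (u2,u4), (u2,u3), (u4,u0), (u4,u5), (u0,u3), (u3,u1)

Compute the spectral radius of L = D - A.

Degrees: deg(u0) = 2, deg(u1) = 1, deg(u2) = 2, deg(u3) = 3, deg(u4) = 3, deg(u5) = 1.
L = D − A with rows/columns ordered (u0, u1, u2, u3, u4, u5):
  [ 2,  0,  0, -1, -1,  0]
  [ 0,  1,  0, -1,  0,  0]
  [ 0,  0,  2, -1, -1,  0]
  [-1, -1, -1,  3,  0,  0]
  [-1,  0, -1,  0,  3, -1]
  [ 0,  0,  0,  0, -1,  1]
Characteristic polynomial: det(λI − L) = λ(λ² − 4λ + 2)(λ² − 6λ + 6)(λ − 2).
Roots: λ = 0; (λ² − 4λ + 2) = 0 ⇒ λ = 2 ± √2 ≈ 0.5858, 3.4142; (λ² − 6λ + 6) = 0 ⇒ λ = 3 ± √3 ≈ 1.2679, 4.7321; (λ − 2) = 0 ⇒ λ = 2.
(Check: the roots sum (with multiplicity) to 12, matching trace L = Σdeg = 2·6 = 12.)
Laplacian eigenvalues: [0.0, 0.5858, 1.2679, 2.0, 3.4142, 4.7321]. Largest eigenvalue (spectral radius) = 4.7321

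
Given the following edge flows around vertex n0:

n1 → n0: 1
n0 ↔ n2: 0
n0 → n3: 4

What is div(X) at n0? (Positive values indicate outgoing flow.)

Divergence = sum of outgoing flows = (-1) + 0 + 4 = 3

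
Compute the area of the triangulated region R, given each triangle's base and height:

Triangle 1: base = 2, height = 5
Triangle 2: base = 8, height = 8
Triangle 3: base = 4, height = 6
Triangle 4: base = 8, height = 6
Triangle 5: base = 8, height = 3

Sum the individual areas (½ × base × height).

(1/2)×2×5 + (1/2)×8×8 + (1/2)×4×6 + (1/2)×8×6 + (1/2)×8×3 = 85.0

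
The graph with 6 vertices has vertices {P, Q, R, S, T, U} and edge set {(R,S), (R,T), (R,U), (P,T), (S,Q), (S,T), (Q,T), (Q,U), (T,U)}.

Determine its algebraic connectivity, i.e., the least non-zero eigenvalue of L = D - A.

Degrees: deg(P) = 1, deg(Q) = 3, deg(R) = 3, deg(S) = 3, deg(T) = 5, deg(U) = 3.
L = D − A with rows/columns ordered (P, Q, R, S, T, U):
  [ 1,  0,  0,  0, -1,  0]
  [ 0,  3,  0, -1, -1, -1]
  [ 0,  0,  3, -1, -1, -1]
  [ 0, -1, -1,  3, -1,  0]
  [-1, -1, -1, -1,  5, -1]
  [ 0, -1, -1,  0, -1,  3]
Characteristic polynomial: det(λI − L) = λ(λ − 1)(λ − 3)²(λ − 5)(λ − 6).
Roots: λ = 0; (λ − 1) = 0 ⇒ λ = 1; (λ − 3) = 0 ⇒ λ = 3 (multiplicity 2); (λ − 5) = 0 ⇒ λ = 5; (λ − 6) = 0 ⇒ λ = 6.
(Check: the roots sum (with multiplicity) to 18, matching trace L = Σdeg = 2·9 = 18.)
Laplacian eigenvalues: [0.0, 1.0, 3.0, 3.0, 5.0, 6.0]. Algebraic connectivity (smallest non-zero eigenvalue) = 1.0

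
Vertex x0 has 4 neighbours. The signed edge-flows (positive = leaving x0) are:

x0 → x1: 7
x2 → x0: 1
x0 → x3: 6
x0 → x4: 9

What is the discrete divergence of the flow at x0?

Divergence = sum of outgoing flows = 7 + (-1) + 6 + 9 = 21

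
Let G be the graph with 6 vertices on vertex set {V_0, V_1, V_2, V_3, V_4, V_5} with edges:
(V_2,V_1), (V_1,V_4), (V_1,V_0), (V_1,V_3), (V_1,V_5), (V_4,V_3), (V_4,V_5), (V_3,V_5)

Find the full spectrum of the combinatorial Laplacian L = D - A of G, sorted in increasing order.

Degrees: deg(V_0) = 1, deg(V_1) = 5, deg(V_2) = 1, deg(V_3) = 3, deg(V_4) = 3, deg(V_5) = 3.
L = D − A with rows/columns ordered (V_0, V_1, V_2, V_3, V_4, V_5):
  [ 1, -1,  0,  0,  0,  0]
  [-1,  5, -1, -1, -1, -1]
  [ 0, -1,  1,  0,  0,  0]
  [ 0, -1,  0,  3, -1, -1]
  [ 0, -1,  0, -1,  3, -1]
  [ 0, -1,  0, -1, -1,  3]
Characteristic polynomial: det(λI − L) = λ(λ − 1)²(λ − 4)²(λ − 6).
Roots: λ = 0; (λ − 1) = 0 ⇒ λ = 1 (multiplicity 2); (λ − 4) = 0 ⇒ λ = 4 (multiplicity 2); (λ − 6) = 0 ⇒ λ = 6.
(Check: the roots sum (with multiplicity) to 16, matching trace L = Σdeg = 2·8 = 16.)
Laplacian eigenvalues (increasing order): [0.0, 1.0, 1.0, 4.0, 4.0, 6.0]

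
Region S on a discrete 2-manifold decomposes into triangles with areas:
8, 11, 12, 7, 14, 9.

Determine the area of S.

8 + 11 + 12 + 7 + 14 + 9 = 61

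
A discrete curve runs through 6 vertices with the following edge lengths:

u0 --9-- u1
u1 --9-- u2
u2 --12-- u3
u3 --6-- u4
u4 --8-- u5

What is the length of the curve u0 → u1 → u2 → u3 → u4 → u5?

Arc length = 9 + 9 + 12 + 6 + 8 = 44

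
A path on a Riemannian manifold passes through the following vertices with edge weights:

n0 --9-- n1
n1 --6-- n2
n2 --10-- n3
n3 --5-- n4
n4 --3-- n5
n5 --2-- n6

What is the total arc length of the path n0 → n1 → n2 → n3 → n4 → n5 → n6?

Arc length = 9 + 6 + 10 + 5 + 3 + 2 = 35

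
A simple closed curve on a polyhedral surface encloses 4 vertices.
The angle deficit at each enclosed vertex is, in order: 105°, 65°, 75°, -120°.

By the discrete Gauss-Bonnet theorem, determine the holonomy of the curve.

Holonomy = total enclosed curvature = 105° + 65° + 75° + (-120°) = 125°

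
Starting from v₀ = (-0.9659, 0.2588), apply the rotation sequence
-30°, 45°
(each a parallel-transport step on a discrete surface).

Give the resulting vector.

Total rotation: (-30°) + 45° = 15°. Final vector: (-1, 0)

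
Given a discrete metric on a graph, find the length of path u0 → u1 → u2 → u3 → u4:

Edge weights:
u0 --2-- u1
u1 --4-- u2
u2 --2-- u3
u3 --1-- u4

Arc length = 2 + 4 + 2 + 1 = 9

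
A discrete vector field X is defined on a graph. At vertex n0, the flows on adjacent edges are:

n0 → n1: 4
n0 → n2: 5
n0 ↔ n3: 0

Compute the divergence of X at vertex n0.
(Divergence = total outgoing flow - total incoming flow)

Divergence = sum of outgoing flows = 4 + 5 + 0 = 9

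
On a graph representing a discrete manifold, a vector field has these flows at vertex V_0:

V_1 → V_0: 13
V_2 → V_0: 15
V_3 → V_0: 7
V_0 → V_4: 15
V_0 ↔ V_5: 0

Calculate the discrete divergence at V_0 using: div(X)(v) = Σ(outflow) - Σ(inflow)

Divergence = sum of outgoing flows = (-13) + (-15) + (-7) + 15 + 0 = -20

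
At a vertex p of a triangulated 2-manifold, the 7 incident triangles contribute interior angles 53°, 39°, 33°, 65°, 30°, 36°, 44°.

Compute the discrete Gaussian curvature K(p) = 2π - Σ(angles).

Sum of angles = 300°. K = 360° - 300° = 60° = π/3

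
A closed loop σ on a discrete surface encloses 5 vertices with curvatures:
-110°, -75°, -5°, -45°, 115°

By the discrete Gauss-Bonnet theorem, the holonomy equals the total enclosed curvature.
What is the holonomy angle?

Holonomy = total enclosed curvature = (-110°) + (-75°) + (-5°) + (-45°) + 115° = -120°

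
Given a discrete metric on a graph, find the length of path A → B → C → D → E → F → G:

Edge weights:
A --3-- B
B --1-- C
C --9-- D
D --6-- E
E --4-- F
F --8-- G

Arc length = 3 + 1 + 9 + 6 + 4 + 8 = 31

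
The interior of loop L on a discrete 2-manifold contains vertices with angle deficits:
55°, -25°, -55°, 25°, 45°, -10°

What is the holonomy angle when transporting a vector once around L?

Holonomy = total enclosed curvature = 55° + (-25°) + (-55°) + 25° + 45° + (-10°) = 35°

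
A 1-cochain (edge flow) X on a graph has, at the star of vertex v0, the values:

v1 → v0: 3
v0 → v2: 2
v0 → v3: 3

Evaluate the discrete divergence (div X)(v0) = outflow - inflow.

Divergence = sum of outgoing flows = (-3) + 2 + 3 = 2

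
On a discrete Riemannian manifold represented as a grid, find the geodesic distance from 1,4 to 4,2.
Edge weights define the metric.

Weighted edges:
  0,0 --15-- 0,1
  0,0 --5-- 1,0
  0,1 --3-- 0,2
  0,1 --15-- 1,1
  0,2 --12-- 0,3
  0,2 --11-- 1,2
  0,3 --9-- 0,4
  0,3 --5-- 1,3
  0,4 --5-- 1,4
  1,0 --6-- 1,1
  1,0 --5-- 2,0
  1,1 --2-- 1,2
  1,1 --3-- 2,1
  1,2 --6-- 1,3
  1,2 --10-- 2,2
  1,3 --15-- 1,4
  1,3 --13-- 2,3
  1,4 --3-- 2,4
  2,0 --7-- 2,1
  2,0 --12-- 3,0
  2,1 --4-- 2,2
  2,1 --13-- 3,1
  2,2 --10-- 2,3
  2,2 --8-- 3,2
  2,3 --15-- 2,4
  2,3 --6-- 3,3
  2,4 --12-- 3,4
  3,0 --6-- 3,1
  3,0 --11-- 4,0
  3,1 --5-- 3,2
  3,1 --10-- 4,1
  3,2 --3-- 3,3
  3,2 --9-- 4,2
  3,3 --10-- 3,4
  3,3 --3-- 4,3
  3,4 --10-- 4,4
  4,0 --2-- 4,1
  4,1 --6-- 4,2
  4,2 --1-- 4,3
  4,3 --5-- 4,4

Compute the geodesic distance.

Shortest path: 1,4 → 2,4 → 2,3 → 3,3 → 4,3 → 4,2, total weight = 28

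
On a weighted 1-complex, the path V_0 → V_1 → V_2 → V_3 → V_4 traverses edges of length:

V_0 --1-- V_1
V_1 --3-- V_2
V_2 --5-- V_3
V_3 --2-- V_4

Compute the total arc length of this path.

Arc length = 1 + 3 + 5 + 2 = 11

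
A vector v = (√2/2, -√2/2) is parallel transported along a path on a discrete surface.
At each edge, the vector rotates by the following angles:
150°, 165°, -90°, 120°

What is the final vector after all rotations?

Total rotation: 150° + 165° + (-90°) + 120° = 345° ≡ -15° (mod 360°). Final vector: (0.5000, -0.8660)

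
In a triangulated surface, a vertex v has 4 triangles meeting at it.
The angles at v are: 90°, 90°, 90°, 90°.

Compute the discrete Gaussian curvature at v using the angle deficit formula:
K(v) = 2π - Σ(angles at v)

Sum of angles = 360°. K = 360° - 360° = 0° = 0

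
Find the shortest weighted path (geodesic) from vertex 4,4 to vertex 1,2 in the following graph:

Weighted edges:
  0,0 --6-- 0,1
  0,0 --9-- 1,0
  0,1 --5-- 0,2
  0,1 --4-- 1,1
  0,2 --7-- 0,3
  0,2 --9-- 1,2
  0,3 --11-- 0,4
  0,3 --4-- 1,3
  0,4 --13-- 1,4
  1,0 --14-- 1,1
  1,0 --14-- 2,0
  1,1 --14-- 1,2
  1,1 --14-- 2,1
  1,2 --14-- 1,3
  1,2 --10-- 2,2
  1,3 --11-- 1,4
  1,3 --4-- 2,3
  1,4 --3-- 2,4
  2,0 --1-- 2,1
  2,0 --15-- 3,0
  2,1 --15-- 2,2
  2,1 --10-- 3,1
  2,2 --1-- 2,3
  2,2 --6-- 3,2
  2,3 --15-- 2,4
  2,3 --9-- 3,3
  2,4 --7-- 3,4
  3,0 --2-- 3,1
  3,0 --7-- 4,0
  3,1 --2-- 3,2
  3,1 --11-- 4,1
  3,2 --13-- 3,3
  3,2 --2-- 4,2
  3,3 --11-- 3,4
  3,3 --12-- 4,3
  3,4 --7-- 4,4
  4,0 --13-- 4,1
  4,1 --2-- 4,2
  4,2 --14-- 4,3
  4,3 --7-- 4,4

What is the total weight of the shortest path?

Shortest path: 4,4 → 3,4 → 3,3 → 2,3 → 2,2 → 1,2, total weight = 38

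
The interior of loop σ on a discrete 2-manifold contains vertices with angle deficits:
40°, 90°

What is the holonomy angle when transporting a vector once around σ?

Holonomy = total enclosed curvature = 40° + 90° = 130°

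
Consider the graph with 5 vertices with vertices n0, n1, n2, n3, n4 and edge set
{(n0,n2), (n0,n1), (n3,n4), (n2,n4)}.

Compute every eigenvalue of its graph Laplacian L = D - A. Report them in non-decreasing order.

Degrees: deg(n0) = 2, deg(n1) = 1, deg(n2) = 2, deg(n3) = 1, deg(n4) = 2.
L = D − A with rows/columns ordered (n0, n1, n2, n3, n4):
  [ 2, -1, -1,  0,  0]
  [-1,  1,  0,  0,  0]
  [-1,  0,  2,  0, -1]
  [ 0,  0,  0,  1, -1]
  [ 0,  0, -1, -1,  2]
Characteristic polynomial: det(λI − L) = λ(λ² − 3λ + 1)(λ² − 5λ + 5).
Roots: λ = 0; (λ² − 3λ + 1) = 0 ⇒ λ = (3 ± √5)/2 ≈ 0.382, 2.618; (λ² − 5λ + 5) = 0 ⇒ λ = (5 ± √5)/2 ≈ 1.382, 3.618.
(Check: the roots sum (with multiplicity) to 8, matching trace L = Σdeg = 2·4 = 8.)
Laplacian eigenvalues (increasing order): [0.0, 0.382, 1.382, 2.618, 3.618]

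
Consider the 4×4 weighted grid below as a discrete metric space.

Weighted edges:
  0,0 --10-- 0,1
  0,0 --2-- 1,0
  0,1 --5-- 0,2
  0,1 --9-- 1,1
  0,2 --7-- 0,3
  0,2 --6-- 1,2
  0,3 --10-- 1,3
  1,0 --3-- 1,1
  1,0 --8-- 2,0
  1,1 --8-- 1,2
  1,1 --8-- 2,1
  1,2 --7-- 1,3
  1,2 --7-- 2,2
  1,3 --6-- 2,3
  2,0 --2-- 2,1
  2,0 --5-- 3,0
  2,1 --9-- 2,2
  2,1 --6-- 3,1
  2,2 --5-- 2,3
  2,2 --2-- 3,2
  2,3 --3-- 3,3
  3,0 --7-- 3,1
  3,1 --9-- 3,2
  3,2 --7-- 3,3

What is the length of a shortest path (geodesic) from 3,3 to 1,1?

Shortest path: 3,3 → 2,3 → 2,2 → 1,2 → 1,1, total weight = 23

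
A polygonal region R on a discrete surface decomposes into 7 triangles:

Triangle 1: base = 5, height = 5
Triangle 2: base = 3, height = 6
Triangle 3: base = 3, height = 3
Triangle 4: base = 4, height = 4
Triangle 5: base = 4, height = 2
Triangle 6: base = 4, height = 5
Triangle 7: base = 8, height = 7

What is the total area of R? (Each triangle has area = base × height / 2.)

(1/2)×5×5 + (1/2)×3×6 + (1/2)×3×3 + (1/2)×4×4 + (1/2)×4×2 + (1/2)×4×5 + (1/2)×8×7 = 76.0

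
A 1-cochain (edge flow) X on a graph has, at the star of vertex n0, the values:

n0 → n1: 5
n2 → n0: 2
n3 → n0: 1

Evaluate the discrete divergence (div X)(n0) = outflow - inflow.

Divergence = sum of outgoing flows = 5 + (-2) + (-1) = 2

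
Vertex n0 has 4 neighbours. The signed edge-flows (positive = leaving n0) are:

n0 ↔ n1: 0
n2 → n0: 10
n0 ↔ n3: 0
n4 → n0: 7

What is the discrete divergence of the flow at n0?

Divergence = sum of outgoing flows = 0 + (-10) + 0 + (-7) = -17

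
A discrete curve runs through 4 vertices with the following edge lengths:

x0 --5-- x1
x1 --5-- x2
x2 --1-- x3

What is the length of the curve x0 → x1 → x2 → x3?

Arc length = 5 + 5 + 1 = 11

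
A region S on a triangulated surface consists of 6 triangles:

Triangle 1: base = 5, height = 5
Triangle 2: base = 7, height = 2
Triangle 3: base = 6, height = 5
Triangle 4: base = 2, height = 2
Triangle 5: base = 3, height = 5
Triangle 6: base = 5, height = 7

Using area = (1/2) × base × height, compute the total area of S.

(1/2)×5×5 + (1/2)×7×2 + (1/2)×6×5 + (1/2)×2×2 + (1/2)×3×5 + (1/2)×5×7 = 61.5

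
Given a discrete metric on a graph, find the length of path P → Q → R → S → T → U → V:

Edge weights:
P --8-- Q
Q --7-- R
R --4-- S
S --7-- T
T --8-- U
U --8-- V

Arc length = 8 + 7 + 4 + 7 + 8 + 8 = 42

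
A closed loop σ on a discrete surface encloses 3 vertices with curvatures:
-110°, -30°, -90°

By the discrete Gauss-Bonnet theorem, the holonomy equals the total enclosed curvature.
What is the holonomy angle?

Holonomy = total enclosed curvature = (-110°) + (-30°) + (-90°) = -230°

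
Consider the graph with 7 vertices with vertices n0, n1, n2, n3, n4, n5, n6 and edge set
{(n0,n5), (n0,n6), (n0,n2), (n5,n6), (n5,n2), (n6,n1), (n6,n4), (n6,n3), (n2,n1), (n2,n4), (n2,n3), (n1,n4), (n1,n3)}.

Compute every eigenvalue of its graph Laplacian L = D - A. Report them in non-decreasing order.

Degrees: deg(n0) = 3, deg(n1) = 4, deg(n2) = 5, deg(n3) = 3, deg(n4) = 3, deg(n5) = 3, deg(n6) = 5.
L = D − A with rows/columns ordered (n0, n1, n2, n3, n4, n5, n6):
  [ 3,  0, -1,  0,  0, -1, -1]
  [ 0,  4, -1, -1, -1,  0, -1]
  [-1, -1,  5, -1, -1, -1,  0]
  [ 0, -1, -1,  3,  0,  0, -1]
  [ 0, -1, -1,  0,  3,  0, -1]
  [-1,  0, -1,  0,  0,  3, -1]
  [-1, -1,  0, -1, -1, -1,  5]
Characteristic polynomial: det(λI − L) = λ(λ − 2)(λ − 3)(λ − 4)(λ − 5)²(λ − 7).
Roots: λ = 0; (λ − 2) = 0 ⇒ λ = 2; (λ − 3) = 0 ⇒ λ = 3; (λ − 4) = 0 ⇒ λ = 4; (λ − 5) = 0 ⇒ λ = 5 (multiplicity 2); (λ − 7) = 0 ⇒ λ = 7.
(Check: the roots sum (with multiplicity) to 26, matching trace L = Σdeg = 2·13 = 26.)
Laplacian eigenvalues (increasing order): [0.0, 2.0, 3.0, 4.0, 5.0, 5.0, 7.0]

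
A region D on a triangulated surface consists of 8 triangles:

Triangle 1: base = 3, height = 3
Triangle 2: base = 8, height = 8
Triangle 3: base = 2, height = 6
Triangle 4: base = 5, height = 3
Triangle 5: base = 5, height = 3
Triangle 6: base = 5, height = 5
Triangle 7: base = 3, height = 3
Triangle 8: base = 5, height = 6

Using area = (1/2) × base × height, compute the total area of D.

(1/2)×3×3 + (1/2)×8×8 + (1/2)×2×6 + (1/2)×5×3 + (1/2)×5×3 + (1/2)×5×5 + (1/2)×3×3 + (1/2)×5×6 = 89.5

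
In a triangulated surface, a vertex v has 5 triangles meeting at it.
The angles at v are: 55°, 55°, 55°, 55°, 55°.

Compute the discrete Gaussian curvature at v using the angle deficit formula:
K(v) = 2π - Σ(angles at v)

Sum of angles = 275°. K = 360° - 275° = 85°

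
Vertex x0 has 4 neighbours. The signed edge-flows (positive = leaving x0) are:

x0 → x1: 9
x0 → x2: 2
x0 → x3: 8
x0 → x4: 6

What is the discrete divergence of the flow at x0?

Divergence = sum of outgoing flows = 9 + 2 + 8 + 6 = 25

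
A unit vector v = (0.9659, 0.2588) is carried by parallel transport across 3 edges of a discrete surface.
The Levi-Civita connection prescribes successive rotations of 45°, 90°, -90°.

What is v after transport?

Total rotation: 45° + 90° + (-90°) = 45°. Final vector: (0.5000, 0.8660)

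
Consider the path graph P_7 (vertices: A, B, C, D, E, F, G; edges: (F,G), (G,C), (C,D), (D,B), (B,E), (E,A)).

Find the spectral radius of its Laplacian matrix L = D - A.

The path graph P_n has Laplacian eigenvalues λ_k = 2 − 2cos(kπ/n), k = 0, 1, …, n−1. Here n = 7:
k=0: 2 − 2cos(0) = 0.0; k=1: 2 − 2cos(π/7) = 0.1981; k=2: 2 − 2cos(2π/7) = 0.753; k=3: 2 − 2cos(3π/7) = 1.555; k=4: 2 − 2cos(4π/7) = 2.445; k=5: 2 − 2cos(5π/7) = 3.247; k=6: 2 − 2cos(6π/7) = 3.8019.
Laplacian eigenvalues: [0.0, 0.1981, 0.753, 1.555, 2.445, 3.247, 3.8019]. Largest eigenvalue (spectral radius) = 3.8019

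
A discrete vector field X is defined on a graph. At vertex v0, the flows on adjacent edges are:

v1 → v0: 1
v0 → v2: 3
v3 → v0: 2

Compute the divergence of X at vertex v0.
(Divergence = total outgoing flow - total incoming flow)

Divergence = sum of outgoing flows = (-1) + 3 + (-2) = 0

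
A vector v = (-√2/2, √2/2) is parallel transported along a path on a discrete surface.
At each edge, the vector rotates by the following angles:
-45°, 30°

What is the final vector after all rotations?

Total rotation: (-45°) + 30° = -15°. Final vector: (-0.5000, 0.8660)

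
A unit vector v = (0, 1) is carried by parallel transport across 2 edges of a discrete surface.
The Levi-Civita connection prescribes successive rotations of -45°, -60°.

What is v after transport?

Total rotation: (-45°) + (-60°) = -105°. Final vector: (0.9659, -0.2588)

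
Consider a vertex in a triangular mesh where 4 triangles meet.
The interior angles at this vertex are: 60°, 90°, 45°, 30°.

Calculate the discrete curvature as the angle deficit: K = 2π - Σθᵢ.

Sum of angles = 225°. K = 360° - 225° = 135° = 3π/4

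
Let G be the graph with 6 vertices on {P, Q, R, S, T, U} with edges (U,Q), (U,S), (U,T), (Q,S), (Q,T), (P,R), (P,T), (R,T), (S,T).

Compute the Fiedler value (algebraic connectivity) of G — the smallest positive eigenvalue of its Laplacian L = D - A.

Degrees: deg(P) = 2, deg(Q) = 3, deg(R) = 2, deg(S) = 3, deg(T) = 5, deg(U) = 3.
L = D − A with rows/columns ordered (P, Q, R, S, T, U):
  [ 2,  0, -1,  0, -1,  0]
  [ 0,  3,  0, -1, -1, -1]
  [-1,  0,  2,  0, -1,  0]
  [ 0, -1,  0,  3, -1, -1]
  [-1, -1, -1, -1,  5, -1]
  [ 0, -1,  0, -1, -1,  3]
Characteristic polynomial: det(λI − L) = λ(λ − 1)(λ − 3)(λ − 4)²(λ − 6).
Roots: λ = 0; (λ − 1) = 0 ⇒ λ = 1; (λ − 3) = 0 ⇒ λ = 3; (λ − 4) = 0 ⇒ λ = 4 (multiplicity 2); (λ − 6) = 0 ⇒ λ = 6.
(Check: the roots sum (with multiplicity) to 18, matching trace L = Σdeg = 2·9 = 18.)
Laplacian eigenvalues: [0.0, 1.0, 3.0, 4.0, 4.0, 6.0]. Algebraic connectivity (smallest non-zero eigenvalue) = 1.0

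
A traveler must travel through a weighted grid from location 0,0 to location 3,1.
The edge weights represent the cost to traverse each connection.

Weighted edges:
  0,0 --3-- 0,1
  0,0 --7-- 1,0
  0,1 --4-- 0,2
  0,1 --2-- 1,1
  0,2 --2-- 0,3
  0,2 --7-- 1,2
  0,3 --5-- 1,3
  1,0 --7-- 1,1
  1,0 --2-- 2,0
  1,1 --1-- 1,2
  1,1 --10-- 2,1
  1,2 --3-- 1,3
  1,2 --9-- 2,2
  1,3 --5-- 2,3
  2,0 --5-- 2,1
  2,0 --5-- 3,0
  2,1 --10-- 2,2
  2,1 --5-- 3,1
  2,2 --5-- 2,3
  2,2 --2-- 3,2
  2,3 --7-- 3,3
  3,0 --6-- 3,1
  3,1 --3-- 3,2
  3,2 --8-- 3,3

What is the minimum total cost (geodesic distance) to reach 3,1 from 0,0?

Shortest path: 0,0 → 1,0 → 2,0 → 2,1 → 3,1, total weight = 19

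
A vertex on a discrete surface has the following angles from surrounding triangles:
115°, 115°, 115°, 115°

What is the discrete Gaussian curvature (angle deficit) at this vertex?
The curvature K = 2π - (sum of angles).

Sum of angles = 460°. K = 360° - 460° = -100° = -5π/9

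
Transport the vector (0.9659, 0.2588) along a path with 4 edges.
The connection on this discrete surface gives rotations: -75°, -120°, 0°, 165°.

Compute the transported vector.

Total rotation: (-75°) + (-120°) + 0° + 165° = -30°. Final vector: (0.9659, -0.2588)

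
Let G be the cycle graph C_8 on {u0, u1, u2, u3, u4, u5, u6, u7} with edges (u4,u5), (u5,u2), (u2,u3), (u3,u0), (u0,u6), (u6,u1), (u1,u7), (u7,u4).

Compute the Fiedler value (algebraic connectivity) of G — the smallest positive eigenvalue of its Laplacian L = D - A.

The cycle graph C_n has Laplacian eigenvalues λ_k = 2 − 2cos(2πk/n), k = 0, 1, …, n−1. Here n = 8:
k=0: 2 − 2cos(0) = 0.0; k=1: 2 − 2cos(π/4) = 0.5858; k=2: 2 − 2cos(π/2) = 2.0; k=3: 2 − 2cos(3π/4) = 3.4142; k=4: 2 − 2cos(π) = 4.0; k=5: 2 − 2cos(5π/4) = 3.4142; k=6: 2 − 2cos(3π/2) = 2.0; k=7: 2 − 2cos(7π/4) = 0.5858.
Laplacian eigenvalues: [0.0, 0.5858, 0.5858, 2.0, 2.0, 3.4142, 3.4142, 4.0]. Algebraic connectivity (smallest non-zero eigenvalue) = 0.5858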